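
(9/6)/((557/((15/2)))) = 0.02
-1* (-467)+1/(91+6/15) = 213424/457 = 467.01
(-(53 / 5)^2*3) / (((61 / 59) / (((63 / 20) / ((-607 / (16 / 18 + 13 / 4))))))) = 518572299 / 74054000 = 7.00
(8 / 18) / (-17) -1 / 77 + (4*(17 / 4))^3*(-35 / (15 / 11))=-1485588488 / 11781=-126100.37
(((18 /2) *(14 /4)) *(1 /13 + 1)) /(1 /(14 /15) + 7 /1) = 4.20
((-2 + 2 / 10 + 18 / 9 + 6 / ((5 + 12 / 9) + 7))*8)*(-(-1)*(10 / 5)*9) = 468 / 5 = 93.60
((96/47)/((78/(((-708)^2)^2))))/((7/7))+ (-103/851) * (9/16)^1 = 54739718051093379/8319376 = 6579786518.98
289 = 289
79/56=1.41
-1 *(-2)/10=1/5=0.20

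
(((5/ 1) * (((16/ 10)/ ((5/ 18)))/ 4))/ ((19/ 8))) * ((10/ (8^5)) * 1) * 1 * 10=45/ 4864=0.01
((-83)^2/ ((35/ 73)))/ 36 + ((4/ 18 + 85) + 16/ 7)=613157/ 1260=486.63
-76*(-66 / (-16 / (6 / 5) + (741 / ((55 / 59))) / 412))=-340987680 / 775243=-439.85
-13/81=-0.16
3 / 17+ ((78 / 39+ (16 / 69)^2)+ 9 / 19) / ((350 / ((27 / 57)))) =204404177 / 1136265550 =0.18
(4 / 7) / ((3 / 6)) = 8 / 7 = 1.14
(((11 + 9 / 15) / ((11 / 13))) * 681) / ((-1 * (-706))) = 256737 / 19415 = 13.22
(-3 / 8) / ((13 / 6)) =-9 / 52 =-0.17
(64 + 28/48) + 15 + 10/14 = 80.30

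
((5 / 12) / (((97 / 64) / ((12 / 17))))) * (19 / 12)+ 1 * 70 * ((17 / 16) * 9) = 26503345 / 39576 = 669.68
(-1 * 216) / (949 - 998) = 216 / 49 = 4.41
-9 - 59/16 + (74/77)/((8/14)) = -1937/176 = -11.01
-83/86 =-0.97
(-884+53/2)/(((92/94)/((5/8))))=-403025/736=-547.59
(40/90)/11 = 4/99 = 0.04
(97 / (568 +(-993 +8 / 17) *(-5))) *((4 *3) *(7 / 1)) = 138516 / 94021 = 1.47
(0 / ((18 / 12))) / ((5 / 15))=0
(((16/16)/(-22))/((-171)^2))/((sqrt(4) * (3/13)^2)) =-169/11579436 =-0.00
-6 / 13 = -0.46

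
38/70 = 19/35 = 0.54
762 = 762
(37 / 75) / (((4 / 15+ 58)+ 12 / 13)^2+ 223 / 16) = 300144 / 2139963799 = 0.00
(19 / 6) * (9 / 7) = 57 / 14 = 4.07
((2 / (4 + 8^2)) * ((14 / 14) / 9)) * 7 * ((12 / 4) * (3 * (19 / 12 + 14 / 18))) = 35 / 72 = 0.49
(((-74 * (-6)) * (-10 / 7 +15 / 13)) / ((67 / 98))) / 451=-155400 / 392821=-0.40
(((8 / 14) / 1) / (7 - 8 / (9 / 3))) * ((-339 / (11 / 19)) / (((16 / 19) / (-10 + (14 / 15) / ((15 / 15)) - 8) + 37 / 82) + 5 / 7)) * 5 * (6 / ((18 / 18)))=-9633674880 / 4641923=-2075.36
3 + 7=10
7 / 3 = 2.33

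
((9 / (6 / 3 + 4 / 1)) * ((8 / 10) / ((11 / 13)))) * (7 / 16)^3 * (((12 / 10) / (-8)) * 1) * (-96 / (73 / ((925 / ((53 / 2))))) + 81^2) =-1011578465079 / 8716083200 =-116.06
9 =9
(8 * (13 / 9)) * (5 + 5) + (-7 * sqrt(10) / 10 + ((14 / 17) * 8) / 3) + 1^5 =18169 / 153 - 7 * sqrt(10) / 10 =116.54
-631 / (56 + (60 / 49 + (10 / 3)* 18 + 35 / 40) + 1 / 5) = -1236760 / 231867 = -5.33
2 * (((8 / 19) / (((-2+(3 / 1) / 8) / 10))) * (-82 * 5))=524800 / 247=2124.70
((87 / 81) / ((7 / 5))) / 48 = 145 / 9072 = 0.02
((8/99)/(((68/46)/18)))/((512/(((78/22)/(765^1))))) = 299/33570240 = 0.00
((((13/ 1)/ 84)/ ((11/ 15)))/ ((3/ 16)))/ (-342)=-130/ 39501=-0.00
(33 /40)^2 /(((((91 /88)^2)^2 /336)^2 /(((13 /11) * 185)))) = 474242855170555772928 /36911501382665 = 12848105.26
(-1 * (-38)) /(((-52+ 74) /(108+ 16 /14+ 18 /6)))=14915 /77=193.70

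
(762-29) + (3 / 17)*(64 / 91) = 1134143 / 1547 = 733.12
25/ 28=0.89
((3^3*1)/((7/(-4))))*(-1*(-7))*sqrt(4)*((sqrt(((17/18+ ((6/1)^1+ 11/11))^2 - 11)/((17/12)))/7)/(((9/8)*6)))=-32*sqrt(861135)/1071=-27.73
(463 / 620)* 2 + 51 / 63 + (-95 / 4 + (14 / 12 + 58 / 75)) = -1269901 / 65100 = -19.51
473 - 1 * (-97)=570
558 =558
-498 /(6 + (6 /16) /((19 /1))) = -25232 /305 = -82.73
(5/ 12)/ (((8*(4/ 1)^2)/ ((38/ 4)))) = 95/ 3072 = 0.03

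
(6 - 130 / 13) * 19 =-76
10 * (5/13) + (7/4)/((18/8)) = 541/117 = 4.62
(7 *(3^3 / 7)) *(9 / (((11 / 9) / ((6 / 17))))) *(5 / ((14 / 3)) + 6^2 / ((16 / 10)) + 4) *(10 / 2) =12662730 / 1309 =9673.59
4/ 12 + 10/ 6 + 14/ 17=48/ 17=2.82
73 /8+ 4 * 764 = 24521 /8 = 3065.12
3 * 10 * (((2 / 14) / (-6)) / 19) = -5 / 133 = -0.04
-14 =-14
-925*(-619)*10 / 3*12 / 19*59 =1351277000 / 19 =71119842.11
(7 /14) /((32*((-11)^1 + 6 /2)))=-1 /512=-0.00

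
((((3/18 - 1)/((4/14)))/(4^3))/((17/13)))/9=-0.00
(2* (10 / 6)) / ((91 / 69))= 230 / 91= 2.53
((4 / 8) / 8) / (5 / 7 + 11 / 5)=35 / 1632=0.02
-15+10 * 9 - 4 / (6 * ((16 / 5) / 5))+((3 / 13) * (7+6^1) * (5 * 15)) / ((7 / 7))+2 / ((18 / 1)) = 299.07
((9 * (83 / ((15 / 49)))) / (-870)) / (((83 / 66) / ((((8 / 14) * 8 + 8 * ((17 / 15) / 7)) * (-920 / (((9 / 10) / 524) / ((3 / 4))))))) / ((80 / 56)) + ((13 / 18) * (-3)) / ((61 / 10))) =69462391181568 / 8796426594101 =7.90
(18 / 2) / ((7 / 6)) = 54 / 7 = 7.71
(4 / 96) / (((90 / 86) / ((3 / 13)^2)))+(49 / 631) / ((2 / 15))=7480033 / 12796680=0.58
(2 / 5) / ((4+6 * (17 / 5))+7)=2 / 157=0.01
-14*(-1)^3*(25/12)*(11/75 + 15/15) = 301/9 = 33.44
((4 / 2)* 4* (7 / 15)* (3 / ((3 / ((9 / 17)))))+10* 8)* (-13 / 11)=-90584 / 935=-96.88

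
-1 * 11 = -11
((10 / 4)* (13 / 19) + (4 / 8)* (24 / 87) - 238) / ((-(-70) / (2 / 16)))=-37177 / 88160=-0.42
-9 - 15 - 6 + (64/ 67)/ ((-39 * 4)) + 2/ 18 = -234347/ 7839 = -29.90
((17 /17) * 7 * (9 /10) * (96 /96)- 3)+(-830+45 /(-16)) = -66361 /80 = -829.51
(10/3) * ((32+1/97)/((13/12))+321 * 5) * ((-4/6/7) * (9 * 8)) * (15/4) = -1236699000/8827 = -140104.11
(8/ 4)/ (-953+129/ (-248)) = -496/ 236473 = -0.00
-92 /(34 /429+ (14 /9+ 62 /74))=-4380948 /117745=-37.21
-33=-33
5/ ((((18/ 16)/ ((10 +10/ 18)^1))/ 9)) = 3800/ 9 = 422.22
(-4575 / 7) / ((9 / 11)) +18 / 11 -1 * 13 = -187150 / 231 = -810.17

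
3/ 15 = 1/ 5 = 0.20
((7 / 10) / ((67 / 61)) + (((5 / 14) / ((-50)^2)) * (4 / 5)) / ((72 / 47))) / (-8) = -26904149 / 337680000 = -0.08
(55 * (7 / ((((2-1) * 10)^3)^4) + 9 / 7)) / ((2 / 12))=297000000001617 / 700000000000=424.29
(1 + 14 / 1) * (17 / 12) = 21.25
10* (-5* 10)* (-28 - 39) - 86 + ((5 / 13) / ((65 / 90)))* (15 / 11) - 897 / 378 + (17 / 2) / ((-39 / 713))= 3894954886 / 117117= 33256.96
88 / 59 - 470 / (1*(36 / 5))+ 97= 33.21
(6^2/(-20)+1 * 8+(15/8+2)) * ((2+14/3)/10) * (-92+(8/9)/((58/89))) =-2383342/3915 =-608.77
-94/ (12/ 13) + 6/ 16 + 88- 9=-539/ 24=-22.46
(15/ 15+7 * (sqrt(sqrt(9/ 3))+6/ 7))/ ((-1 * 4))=-7 * 3^(1/ 4)/ 4 -7/ 4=-4.05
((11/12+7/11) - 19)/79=-2303/10428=-0.22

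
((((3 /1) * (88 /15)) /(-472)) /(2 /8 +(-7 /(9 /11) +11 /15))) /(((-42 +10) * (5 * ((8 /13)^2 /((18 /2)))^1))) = -150579 /205867520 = -0.00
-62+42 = -20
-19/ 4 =-4.75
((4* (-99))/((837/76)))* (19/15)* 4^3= -4066304/1395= -2914.91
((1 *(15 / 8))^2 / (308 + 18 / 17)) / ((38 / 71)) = 3825 / 179968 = 0.02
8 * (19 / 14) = 10.86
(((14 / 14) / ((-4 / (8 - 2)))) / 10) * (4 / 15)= -1 / 25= -0.04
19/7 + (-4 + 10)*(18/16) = 265/28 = 9.46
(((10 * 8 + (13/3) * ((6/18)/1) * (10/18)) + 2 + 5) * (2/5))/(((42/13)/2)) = 26416/1215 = 21.74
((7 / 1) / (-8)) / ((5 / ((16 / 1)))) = -14 / 5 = -2.80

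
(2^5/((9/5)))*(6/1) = 320/3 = 106.67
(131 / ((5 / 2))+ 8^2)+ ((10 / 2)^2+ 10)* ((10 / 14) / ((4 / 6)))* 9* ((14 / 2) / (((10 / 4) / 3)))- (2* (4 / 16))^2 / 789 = 46573087 / 15780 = 2951.40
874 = 874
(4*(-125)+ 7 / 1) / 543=-493 / 543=-0.91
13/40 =0.32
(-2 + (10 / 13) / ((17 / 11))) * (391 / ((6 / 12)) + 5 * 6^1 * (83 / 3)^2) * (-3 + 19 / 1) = -378405632 / 663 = -570747.56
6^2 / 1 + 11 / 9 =37.22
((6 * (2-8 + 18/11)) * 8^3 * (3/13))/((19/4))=-1769472/2717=-651.26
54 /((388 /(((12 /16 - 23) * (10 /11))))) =-12015 /4268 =-2.82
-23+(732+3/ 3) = 710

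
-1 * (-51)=51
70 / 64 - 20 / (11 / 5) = -2815 / 352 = -8.00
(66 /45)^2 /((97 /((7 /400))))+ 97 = 211703347 /2182500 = 97.00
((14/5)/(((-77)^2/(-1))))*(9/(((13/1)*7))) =-18/385385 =-0.00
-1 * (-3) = 3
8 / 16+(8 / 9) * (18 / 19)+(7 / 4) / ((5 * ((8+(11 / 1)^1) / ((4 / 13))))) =3329 / 2470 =1.35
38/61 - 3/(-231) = 2987/4697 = 0.64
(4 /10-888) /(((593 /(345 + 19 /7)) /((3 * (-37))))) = 171290316 /2965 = 57770.76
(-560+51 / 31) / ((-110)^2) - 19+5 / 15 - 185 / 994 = -10569681169 / 559274100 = -18.90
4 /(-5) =-4 /5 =-0.80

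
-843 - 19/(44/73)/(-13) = -480809/572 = -840.58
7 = 7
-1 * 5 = -5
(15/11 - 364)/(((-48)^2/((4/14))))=-3989/88704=-0.04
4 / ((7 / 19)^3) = 27436 / 343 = 79.99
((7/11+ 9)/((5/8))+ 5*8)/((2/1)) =27.71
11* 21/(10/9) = 207.90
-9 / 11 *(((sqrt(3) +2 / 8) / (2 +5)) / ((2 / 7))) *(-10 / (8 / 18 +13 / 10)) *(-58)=-234900 *sqrt(3) / 1727 -58725 / 1727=-269.59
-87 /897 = -0.10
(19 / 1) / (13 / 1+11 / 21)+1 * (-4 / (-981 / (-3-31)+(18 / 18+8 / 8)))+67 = 68.28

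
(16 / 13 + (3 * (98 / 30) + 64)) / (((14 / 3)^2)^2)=395037 / 2497040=0.16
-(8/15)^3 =-512/3375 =-0.15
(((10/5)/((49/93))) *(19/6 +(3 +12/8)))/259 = 1426/12691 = 0.11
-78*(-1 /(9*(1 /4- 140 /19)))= -1976 /1623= -1.22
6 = 6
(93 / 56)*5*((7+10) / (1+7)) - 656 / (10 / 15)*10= -4400415 / 448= -9822.35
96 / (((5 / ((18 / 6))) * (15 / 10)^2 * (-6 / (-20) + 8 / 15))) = 768 / 25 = 30.72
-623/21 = -89/3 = -29.67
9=9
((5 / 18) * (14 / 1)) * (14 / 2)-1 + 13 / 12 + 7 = 1235 / 36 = 34.31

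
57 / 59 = 0.97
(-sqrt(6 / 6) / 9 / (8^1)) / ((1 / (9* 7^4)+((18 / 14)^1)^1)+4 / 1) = -2401 / 913760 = -0.00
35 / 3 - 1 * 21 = -28 / 3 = -9.33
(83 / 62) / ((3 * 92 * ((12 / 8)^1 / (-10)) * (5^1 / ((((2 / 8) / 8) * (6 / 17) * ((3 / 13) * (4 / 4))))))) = -83 / 5042336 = -0.00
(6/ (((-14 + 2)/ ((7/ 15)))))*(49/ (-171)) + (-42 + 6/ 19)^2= 169367797/ 97470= 1737.64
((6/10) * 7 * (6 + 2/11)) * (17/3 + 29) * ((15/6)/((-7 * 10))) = -1768/55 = -32.15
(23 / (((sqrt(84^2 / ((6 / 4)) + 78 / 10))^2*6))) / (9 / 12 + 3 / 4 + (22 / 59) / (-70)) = 237475 / 436289121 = 0.00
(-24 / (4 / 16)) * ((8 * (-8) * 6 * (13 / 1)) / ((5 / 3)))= 287539.20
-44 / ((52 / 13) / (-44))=484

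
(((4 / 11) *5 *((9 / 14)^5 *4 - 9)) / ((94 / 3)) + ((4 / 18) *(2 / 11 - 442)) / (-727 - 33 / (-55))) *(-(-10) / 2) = -14264690625 / 7889810852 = -1.81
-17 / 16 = -1.06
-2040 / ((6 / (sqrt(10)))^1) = -340 * sqrt(10) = -1075.17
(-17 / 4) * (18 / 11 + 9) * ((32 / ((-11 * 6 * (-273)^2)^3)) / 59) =17 / 82523290576984278021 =0.00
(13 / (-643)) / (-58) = 13 / 37294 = 0.00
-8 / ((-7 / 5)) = 40 / 7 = 5.71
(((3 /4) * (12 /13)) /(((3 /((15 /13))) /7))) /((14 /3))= 135 /338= 0.40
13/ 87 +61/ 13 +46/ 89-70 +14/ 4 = -12308867/ 201318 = -61.14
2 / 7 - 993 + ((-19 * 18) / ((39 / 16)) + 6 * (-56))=-133681 / 91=-1469.02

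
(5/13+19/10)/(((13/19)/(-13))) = -5643/130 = -43.41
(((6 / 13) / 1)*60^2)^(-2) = 169 / 466560000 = 0.00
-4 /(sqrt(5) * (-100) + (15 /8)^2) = 2304 /8189975 + 65536 * sqrt(5) /8189975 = 0.02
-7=-7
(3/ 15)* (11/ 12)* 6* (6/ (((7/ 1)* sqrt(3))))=0.54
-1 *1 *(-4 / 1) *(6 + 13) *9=684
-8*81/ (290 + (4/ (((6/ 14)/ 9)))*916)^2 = -162/ 1491272689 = -0.00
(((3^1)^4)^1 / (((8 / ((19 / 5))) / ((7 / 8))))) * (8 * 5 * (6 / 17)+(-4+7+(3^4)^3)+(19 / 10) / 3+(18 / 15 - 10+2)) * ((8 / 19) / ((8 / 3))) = 30735992133 / 10880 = 2824999.28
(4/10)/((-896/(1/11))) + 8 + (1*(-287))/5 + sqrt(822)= -1217217/24640 + sqrt(822)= -20.73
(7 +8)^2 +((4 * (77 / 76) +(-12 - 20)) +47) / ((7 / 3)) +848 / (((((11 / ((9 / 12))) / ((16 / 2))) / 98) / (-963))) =-63862922175 / 1463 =-43652031.56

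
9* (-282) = -2538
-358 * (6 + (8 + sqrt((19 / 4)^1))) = -5012 - 179 * sqrt(19) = -5792.24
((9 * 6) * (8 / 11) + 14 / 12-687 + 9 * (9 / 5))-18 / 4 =-104752 / 165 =-634.86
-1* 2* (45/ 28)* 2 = -45/ 7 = -6.43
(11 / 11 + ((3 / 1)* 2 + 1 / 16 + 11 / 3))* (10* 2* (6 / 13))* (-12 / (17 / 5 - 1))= -12875 / 26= -495.19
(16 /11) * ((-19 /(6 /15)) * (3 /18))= -380 /33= -11.52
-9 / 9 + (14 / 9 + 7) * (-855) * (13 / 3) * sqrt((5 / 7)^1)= -26790.98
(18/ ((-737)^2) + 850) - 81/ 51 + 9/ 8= 849.54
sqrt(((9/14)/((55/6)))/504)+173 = sqrt(330)/1540+173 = 173.01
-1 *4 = -4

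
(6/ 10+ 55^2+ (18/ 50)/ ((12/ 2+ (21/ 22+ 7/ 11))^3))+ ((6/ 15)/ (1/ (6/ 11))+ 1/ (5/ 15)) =3879318423427/ 1280802325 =3028.82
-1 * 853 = -853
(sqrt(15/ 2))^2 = 15/ 2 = 7.50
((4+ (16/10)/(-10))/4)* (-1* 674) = -16176/25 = -647.04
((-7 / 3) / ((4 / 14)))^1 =-49 / 6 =-8.17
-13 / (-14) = 13 / 14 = 0.93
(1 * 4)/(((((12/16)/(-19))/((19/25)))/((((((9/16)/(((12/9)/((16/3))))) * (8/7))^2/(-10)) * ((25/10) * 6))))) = 935712/1225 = 763.85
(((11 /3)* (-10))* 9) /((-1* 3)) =110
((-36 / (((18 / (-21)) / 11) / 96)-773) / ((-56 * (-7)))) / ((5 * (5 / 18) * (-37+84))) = 392211 / 230300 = 1.70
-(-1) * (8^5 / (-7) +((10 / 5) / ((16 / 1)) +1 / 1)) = -4680.02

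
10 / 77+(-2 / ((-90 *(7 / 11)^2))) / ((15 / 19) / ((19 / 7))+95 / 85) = 35396947 / 209660220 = 0.17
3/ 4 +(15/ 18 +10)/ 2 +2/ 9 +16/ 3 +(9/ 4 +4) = 647/ 36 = 17.97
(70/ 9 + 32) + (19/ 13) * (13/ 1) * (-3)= -17.22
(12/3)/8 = 1/2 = 0.50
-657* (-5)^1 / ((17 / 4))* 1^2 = 772.94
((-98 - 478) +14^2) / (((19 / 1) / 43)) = -860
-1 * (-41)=41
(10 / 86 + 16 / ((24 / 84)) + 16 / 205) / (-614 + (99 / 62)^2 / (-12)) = -0.09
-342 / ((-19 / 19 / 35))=11970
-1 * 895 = -895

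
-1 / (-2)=1 / 2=0.50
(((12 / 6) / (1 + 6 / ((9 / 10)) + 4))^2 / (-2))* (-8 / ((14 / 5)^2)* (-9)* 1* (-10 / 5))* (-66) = -42768 / 2401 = -17.81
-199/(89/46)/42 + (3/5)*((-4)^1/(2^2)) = -28492/9345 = -3.05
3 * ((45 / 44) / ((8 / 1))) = 135 / 352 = 0.38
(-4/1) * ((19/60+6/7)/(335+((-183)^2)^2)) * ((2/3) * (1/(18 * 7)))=-493/22256434534320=-0.00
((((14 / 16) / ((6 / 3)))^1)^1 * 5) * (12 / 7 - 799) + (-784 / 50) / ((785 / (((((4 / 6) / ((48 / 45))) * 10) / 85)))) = -1861962693 / 1067600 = -1744.06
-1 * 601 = -601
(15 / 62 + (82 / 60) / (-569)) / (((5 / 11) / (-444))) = -103177756 / 440975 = -233.98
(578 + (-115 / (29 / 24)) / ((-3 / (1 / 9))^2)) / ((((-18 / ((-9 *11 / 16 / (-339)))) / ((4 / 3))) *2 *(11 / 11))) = -22397353 / 57334392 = -0.39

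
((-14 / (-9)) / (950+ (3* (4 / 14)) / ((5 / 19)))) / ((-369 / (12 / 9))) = -0.00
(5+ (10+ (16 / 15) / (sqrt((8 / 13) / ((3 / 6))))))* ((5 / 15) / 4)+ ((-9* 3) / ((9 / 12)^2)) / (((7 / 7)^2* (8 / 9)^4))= -19363 / 256+ sqrt(13) / 45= -75.56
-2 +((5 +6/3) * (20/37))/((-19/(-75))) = 9094/703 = 12.94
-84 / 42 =-2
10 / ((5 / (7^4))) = 4802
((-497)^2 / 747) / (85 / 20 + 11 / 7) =6916252 / 121761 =56.80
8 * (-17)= -136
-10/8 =-5/4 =-1.25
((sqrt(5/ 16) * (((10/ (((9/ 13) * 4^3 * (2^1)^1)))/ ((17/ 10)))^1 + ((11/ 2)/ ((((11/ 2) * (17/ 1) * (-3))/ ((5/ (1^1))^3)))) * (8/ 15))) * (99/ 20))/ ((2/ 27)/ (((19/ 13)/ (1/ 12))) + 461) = -20568735 * sqrt(5)/ 6175361792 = -0.01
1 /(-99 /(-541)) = 541 /99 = 5.46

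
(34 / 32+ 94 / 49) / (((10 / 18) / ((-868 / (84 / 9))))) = -1956069 / 3920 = -499.00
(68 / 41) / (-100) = -17 / 1025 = -0.02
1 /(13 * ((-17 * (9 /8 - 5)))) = 8 /6851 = 0.00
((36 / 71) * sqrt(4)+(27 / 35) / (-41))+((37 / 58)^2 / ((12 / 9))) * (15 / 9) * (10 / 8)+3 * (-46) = -136.37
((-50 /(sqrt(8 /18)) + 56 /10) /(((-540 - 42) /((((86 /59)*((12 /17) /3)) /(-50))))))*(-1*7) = 208894 /36484125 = 0.01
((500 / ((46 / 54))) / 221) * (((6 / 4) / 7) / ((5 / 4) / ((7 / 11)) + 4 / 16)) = 40500 / 157573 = 0.26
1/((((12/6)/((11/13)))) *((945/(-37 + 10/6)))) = -583/36855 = -0.02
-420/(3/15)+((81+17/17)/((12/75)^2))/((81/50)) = -39775/324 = -122.76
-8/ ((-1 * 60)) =2/ 15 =0.13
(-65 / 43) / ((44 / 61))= -3965 / 1892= -2.10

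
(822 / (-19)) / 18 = -137 / 57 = -2.40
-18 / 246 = -3 / 41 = -0.07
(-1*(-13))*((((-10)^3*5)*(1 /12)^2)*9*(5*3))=-121875 /2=-60937.50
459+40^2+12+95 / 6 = 12521 / 6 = 2086.83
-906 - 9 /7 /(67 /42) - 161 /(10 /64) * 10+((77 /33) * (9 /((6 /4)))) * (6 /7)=-750320 /67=-11198.81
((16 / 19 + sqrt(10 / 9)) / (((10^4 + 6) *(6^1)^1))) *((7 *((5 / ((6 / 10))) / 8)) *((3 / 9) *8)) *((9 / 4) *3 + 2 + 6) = 10325 / 2566539 + 10325 *sqrt(10) / 6483888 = 0.01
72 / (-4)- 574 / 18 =-449 / 9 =-49.89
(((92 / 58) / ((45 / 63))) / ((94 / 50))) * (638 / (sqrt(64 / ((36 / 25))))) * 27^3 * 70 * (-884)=-6471149204520 / 47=-137684025628.09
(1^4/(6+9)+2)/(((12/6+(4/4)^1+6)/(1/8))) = 31/1080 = 0.03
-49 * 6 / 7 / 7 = -6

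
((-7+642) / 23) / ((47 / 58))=36830 / 1081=34.07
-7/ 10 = -0.70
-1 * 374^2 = -139876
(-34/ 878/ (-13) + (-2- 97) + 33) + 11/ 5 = -63.80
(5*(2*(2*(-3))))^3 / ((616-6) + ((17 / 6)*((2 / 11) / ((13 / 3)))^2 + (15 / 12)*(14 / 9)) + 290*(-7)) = 79505712000 / 521958889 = 152.32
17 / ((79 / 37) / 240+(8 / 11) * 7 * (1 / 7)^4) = 569572080 / 369107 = 1543.11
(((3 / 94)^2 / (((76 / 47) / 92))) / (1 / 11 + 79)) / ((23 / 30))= 99 / 103588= 0.00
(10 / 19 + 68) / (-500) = -0.14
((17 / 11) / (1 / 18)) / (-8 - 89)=-306 / 1067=-0.29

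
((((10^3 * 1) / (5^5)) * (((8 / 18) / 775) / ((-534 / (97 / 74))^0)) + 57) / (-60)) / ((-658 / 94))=0.14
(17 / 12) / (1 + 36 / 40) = 85 / 114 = 0.75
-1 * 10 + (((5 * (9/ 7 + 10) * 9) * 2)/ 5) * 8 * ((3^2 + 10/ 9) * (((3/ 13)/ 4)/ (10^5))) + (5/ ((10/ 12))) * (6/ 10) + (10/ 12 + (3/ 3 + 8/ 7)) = -1792523/ 525000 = -3.41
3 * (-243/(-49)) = 729/49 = 14.88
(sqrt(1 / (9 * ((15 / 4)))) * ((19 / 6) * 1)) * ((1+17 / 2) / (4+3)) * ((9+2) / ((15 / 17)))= 67507 * sqrt(15) / 28350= 9.22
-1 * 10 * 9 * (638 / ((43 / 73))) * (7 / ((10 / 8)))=-23473296 / 43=-545890.60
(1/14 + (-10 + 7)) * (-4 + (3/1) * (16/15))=82/35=2.34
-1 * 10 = -10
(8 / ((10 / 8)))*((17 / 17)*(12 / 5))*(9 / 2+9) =5184 / 25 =207.36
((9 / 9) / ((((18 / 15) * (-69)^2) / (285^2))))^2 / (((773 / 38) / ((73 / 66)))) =2824300421875 / 256984706484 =10.99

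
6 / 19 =0.32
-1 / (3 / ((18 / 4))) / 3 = -1 / 2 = -0.50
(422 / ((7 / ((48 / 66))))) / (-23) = -3376 / 1771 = -1.91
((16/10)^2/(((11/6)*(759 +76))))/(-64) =-6/229625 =-0.00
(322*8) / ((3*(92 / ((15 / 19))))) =140 / 19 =7.37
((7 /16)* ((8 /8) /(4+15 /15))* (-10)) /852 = -7 /6816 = -0.00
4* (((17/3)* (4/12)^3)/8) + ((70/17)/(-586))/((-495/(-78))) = 921619/8876142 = 0.10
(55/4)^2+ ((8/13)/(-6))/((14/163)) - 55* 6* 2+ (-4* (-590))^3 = 57414108145729/4368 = 13144255527.87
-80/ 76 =-20/ 19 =-1.05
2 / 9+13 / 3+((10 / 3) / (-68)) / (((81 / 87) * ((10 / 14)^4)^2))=812977021 / 215156250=3.78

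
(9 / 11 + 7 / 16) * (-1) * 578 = -63869 / 88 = -725.78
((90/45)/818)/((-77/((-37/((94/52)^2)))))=25012/69568037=0.00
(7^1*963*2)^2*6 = 1090585944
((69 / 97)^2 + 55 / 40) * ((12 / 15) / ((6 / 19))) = 2690153 / 564540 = 4.77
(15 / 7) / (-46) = -15 / 322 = -0.05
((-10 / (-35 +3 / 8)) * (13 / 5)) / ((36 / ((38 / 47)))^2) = 18772 / 49563333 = 0.00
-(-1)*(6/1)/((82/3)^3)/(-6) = -27/551368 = -0.00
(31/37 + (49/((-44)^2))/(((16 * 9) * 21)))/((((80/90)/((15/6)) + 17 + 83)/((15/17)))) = 648179275/87989310464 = 0.01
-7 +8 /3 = -13 /3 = -4.33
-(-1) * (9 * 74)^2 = 443556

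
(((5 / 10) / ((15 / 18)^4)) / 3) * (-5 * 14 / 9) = -336 / 125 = -2.69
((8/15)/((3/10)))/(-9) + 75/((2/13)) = 78943/162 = 487.30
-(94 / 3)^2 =-8836 / 9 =-981.78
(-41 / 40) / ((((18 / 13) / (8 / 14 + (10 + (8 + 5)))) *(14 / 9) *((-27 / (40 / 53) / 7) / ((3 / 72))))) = 29315 / 320544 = 0.09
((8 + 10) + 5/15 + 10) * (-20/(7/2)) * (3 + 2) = -809.52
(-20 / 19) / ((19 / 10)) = -200 / 361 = -0.55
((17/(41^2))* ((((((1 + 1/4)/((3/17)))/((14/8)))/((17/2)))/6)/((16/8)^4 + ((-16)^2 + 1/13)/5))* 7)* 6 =650/1296051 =0.00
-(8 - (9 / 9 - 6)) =-13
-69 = -69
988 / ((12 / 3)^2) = 61.75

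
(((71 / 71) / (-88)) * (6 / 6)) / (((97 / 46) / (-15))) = 345 / 4268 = 0.08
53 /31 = 1.71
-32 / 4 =-8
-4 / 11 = -0.36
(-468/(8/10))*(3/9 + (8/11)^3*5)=-1757145/1331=-1320.17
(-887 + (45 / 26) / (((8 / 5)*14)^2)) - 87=-317663131 / 326144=-974.00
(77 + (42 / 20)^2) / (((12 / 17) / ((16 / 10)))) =138397 / 750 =184.53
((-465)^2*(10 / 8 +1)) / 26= 1946025 / 104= 18711.78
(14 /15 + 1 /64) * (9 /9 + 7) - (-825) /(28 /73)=1813127 /840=2158.48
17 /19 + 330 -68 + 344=11531 /19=606.89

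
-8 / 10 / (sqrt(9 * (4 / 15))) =-2 * sqrt(15) / 15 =-0.52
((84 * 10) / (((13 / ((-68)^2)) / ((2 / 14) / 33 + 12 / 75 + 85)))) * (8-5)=54580660224 / 715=76336587.73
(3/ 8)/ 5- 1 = -37/ 40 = -0.92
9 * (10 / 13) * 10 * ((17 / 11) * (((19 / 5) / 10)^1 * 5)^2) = 55233 / 143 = 386.24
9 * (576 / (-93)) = -1728 / 31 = -55.74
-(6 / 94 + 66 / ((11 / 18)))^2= -25796241 / 2209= -11677.79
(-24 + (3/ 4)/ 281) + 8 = -17981/ 1124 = -16.00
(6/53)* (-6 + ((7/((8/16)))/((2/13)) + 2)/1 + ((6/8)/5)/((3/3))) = 5229/530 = 9.87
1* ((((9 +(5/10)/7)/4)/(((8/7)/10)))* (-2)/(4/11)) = -6985/64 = -109.14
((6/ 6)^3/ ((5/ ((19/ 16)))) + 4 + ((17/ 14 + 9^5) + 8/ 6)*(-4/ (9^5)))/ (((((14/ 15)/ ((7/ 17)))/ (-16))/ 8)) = -94173724/ 7026831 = -13.40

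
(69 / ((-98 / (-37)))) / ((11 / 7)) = 2553 / 154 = 16.58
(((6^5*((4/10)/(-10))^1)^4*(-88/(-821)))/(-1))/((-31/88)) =28313290959847686144/9941796875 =2847904791.84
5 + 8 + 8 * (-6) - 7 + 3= -39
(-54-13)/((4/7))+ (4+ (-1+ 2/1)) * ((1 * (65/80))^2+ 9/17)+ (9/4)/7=-110.98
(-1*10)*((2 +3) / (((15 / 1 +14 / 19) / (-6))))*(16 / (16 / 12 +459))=0.66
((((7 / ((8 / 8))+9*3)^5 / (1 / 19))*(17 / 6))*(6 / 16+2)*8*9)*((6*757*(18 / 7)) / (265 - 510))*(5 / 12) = -2849576735640816 / 343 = -8307803893996.55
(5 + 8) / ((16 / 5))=65 / 16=4.06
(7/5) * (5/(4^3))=7/64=0.11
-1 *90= -90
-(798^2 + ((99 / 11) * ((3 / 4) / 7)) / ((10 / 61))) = -178306767 / 280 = -636809.88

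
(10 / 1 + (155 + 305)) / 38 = 235 / 19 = 12.37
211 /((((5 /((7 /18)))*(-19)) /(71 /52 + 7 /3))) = -852229 /266760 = -3.19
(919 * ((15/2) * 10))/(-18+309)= 22975/97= 236.86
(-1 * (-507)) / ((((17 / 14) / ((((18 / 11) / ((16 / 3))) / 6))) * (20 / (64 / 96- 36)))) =-564291 / 14960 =-37.72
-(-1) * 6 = 6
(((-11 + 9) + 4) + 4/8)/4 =5/8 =0.62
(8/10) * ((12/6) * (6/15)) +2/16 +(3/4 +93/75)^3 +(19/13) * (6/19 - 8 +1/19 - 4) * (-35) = 603645599/1000000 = 603.65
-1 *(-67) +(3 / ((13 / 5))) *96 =2311 / 13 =177.77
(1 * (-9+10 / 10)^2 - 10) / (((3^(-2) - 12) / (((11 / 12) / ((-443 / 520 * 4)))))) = 57915 / 47401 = 1.22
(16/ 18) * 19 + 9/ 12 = 635/ 36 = 17.64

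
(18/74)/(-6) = -3/74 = -0.04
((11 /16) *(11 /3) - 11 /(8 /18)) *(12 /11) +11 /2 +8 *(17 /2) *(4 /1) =1013 /4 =253.25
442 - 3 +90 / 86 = 440.05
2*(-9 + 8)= -2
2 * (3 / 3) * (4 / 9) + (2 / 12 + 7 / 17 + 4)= 1673 / 306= 5.47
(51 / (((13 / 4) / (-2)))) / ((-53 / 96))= 39168 / 689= 56.85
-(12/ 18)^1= -2/ 3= -0.67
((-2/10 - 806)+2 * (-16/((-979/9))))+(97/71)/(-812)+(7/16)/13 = -805.87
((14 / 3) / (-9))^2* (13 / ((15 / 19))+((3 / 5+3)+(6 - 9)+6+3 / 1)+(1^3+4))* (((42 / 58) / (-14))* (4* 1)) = -182672 / 105705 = -1.73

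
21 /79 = 0.27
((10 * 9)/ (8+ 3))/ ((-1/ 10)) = -81.82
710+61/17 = 12131/17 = 713.59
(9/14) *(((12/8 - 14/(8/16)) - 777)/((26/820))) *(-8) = 11859660/91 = 130325.93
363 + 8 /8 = 364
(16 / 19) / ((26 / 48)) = 384 / 247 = 1.55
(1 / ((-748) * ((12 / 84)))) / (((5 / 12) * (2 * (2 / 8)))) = -42 / 935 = -0.04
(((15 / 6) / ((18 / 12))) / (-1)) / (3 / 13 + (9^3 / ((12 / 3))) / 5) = -1300 / 28611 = -0.05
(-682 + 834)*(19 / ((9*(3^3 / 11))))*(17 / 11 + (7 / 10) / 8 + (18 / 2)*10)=11979.41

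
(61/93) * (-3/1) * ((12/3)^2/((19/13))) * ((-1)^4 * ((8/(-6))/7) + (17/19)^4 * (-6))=140138071840/1611940449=86.94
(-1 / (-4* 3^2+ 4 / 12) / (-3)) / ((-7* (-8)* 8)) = -1 / 47936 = -0.00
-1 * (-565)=565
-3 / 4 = -0.75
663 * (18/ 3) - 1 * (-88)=4066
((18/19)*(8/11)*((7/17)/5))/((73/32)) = 32256/1296845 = 0.02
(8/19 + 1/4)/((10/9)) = 459/760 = 0.60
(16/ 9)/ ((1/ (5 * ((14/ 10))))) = 112/ 9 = 12.44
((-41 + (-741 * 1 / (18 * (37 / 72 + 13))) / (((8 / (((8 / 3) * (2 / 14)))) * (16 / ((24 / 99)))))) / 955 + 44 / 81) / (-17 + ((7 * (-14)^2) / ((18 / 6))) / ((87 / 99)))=84081278789 / 84608708229045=0.00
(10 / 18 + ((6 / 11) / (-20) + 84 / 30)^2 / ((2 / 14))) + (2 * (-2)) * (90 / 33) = 189323 / 4356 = 43.46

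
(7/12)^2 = 49/144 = 0.34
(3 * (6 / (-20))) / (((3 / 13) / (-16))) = 312 / 5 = 62.40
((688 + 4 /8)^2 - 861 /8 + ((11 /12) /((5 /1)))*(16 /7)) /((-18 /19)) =-7563843703 /15120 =-500254.21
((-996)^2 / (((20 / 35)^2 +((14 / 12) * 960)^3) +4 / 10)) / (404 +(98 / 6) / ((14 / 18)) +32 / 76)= 0.00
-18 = -18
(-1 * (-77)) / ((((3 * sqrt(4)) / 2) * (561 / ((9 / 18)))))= 7 / 306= 0.02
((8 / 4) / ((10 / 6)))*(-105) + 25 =-101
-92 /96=-23 /24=-0.96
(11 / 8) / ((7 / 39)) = 429 / 56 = 7.66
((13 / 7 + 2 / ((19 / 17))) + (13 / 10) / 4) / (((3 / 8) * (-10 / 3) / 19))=-21129 / 350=-60.37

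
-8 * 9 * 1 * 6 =-432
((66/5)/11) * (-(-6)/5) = 1.44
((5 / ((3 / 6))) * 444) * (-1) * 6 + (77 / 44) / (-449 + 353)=-10229767 / 384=-26640.02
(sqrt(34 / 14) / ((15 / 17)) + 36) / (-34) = -18 / 17-sqrt(119) / 210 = -1.11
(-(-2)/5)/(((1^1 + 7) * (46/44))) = 11/230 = 0.05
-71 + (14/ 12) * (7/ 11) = -70.26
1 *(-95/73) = -95/73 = -1.30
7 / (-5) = -1.40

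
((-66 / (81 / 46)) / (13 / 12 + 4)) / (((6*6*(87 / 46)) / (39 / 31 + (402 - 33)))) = -178107952 / 4441959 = -40.10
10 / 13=0.77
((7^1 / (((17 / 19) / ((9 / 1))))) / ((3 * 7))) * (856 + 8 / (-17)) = 829008 / 289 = 2868.54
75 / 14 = 5.36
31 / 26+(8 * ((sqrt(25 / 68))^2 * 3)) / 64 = 9407 / 7072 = 1.33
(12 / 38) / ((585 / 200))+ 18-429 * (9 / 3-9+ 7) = -304471 / 741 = -410.89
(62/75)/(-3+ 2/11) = -22/75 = -0.29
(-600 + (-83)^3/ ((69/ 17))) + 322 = -9739561/ 69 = -141153.06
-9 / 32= -0.28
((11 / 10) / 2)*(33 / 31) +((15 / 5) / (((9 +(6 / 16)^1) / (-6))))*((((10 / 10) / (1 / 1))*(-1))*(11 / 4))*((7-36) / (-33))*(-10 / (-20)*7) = 52159 / 3100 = 16.83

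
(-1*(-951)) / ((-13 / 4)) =-3804 / 13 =-292.62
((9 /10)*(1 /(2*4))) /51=3 /1360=0.00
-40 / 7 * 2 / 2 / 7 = -40 / 49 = -0.82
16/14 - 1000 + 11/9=-997.63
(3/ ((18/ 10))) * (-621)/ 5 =-207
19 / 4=4.75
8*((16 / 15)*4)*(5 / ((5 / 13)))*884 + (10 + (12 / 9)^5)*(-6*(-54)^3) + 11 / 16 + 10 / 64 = 6634278293 / 480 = 13821413.11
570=570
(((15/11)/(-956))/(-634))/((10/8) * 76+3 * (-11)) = 0.00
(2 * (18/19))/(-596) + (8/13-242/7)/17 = -8761713/4379557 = -2.00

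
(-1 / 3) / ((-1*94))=1 / 282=0.00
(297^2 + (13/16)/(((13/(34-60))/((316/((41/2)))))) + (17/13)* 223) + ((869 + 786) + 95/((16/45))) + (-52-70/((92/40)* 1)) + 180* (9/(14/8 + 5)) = 17761882553/196144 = 90555.32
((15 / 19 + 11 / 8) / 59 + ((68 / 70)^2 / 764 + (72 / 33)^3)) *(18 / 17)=262013738288733 / 23738979025300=11.04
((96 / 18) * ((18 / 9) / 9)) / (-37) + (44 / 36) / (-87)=-445 / 9657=-0.05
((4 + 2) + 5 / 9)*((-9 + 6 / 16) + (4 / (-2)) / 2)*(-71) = 322553 / 72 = 4479.90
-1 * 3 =-3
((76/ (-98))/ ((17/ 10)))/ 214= -190/ 89131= -0.00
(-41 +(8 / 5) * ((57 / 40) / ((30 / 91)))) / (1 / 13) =-110773 / 250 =-443.09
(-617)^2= 380689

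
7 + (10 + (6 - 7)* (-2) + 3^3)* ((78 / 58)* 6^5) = 407844.79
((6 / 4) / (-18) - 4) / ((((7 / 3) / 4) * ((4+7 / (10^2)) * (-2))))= 350 / 407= 0.86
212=212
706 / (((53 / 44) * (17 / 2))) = 68.95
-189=-189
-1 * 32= -32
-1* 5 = -5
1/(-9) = -1/9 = -0.11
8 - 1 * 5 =3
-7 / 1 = -7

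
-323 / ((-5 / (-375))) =-24225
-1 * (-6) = 6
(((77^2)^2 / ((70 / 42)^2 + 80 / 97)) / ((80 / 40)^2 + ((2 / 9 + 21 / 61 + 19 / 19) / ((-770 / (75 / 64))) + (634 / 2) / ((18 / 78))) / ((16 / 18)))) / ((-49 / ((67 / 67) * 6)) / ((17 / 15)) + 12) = 73801920876913152 / 56179212952525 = 1313.69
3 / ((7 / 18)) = 54 / 7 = 7.71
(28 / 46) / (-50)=-7 / 575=-0.01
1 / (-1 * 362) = -1 / 362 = -0.00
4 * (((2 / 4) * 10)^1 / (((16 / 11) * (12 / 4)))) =55 / 12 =4.58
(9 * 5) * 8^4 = 184320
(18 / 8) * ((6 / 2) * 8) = 54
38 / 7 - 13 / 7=25 / 7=3.57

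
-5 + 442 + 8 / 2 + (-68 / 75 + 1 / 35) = 231064 / 525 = 440.12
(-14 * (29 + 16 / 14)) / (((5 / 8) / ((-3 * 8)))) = 81024 / 5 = 16204.80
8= 8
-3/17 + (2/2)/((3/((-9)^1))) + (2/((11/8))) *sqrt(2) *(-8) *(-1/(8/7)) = -54/17 + 112 *sqrt(2)/11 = 11.22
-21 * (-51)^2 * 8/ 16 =-54621/ 2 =-27310.50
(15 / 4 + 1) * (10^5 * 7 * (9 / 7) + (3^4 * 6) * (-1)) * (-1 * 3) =-25636149 / 2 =-12818074.50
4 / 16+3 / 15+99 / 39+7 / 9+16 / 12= 11933 / 2340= 5.10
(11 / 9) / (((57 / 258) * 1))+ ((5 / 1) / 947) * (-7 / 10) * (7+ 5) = 888680 / 161937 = 5.49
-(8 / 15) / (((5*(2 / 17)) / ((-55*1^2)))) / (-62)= -0.80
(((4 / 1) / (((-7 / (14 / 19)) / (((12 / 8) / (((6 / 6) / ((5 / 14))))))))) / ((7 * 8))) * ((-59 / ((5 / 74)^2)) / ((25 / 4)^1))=969252 / 116375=8.33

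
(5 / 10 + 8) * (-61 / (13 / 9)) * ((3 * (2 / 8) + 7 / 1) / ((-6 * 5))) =96441 / 1040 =92.73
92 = 92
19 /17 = 1.12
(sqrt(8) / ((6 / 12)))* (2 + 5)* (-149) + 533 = 533 - 4172* sqrt(2) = -5367.10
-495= -495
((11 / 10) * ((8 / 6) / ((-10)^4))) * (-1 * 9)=-33 / 25000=-0.00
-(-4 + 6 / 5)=14 / 5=2.80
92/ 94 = 46/ 47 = 0.98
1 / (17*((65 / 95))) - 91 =-20092 / 221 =-90.91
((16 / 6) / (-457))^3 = -512 / 2576987811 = -0.00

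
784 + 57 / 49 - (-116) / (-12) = 113998 / 147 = 775.50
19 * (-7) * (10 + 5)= -1995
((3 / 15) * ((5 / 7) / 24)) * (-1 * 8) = -0.05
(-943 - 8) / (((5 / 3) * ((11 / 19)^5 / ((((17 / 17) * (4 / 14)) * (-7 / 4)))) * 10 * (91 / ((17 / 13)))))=120093277599 / 19052333300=6.30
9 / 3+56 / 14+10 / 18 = 68 / 9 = 7.56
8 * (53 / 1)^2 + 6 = 22478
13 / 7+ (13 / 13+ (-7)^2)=363 / 7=51.86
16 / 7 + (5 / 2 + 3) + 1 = 123 / 14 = 8.79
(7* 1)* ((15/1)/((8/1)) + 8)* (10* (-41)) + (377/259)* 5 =-29353995/1036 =-28333.97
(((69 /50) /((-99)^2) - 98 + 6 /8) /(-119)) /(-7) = -31771529 /272141100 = -0.12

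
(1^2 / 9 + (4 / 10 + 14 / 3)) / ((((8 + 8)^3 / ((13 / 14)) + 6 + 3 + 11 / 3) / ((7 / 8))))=21203 / 20703120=0.00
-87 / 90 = -0.97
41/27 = 1.52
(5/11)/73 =5/803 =0.01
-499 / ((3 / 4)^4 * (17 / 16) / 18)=-4087808 / 153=-26717.70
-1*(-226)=226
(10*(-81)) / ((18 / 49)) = -2205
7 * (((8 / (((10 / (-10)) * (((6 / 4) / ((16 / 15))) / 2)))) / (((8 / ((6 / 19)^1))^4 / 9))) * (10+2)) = -13608 / 651605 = -0.02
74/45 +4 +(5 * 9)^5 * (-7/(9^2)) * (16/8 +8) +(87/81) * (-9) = -7176093931/45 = -159468754.02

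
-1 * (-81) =81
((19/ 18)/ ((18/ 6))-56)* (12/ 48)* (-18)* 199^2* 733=87227736665/ 12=7268978055.42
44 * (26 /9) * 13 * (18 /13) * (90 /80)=2574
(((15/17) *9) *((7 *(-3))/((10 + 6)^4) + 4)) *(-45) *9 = -843033825/65536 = -12863.68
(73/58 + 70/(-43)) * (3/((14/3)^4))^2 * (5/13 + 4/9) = -586140057/47848032773632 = -0.00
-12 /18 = -2 /3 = -0.67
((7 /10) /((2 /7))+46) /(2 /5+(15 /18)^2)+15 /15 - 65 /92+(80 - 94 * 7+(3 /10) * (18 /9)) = -48285733 /90620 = -532.84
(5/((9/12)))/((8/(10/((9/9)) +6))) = 40/3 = 13.33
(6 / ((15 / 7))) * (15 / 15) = 14 / 5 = 2.80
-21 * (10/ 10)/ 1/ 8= -21/ 8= -2.62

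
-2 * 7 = -14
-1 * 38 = -38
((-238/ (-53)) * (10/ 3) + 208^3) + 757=1430949751/ 159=8999683.97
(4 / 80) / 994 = 1 / 19880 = 0.00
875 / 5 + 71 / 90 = 15821 / 90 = 175.79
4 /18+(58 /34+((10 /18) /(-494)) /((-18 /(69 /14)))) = 12243275 /6348888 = 1.93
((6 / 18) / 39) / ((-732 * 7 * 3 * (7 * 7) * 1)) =-1 / 88127676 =-0.00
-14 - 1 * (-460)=446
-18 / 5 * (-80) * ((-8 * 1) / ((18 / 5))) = -640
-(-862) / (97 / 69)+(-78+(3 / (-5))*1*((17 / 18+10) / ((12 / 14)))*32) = 1265936 / 4365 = 290.02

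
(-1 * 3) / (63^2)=-0.00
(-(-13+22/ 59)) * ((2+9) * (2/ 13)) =16390/ 767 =21.37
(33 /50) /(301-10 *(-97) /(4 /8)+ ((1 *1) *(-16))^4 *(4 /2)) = 33 /6665650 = 0.00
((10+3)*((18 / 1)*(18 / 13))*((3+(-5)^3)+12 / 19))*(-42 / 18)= 1743336 / 19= 91754.53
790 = 790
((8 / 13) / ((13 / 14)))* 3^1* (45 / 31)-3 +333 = 1743990 / 5239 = 332.89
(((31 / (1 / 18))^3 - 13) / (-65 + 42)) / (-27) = 173741099 / 621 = 279776.33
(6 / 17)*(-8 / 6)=-8 / 17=-0.47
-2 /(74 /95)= -95 /37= -2.57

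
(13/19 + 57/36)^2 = 267289/51984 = 5.14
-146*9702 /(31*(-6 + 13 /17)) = 24080364 /2759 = 8727.93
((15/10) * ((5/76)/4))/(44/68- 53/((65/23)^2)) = -1077375/261533632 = -0.00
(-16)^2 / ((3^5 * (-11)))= -256 / 2673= -0.10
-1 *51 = -51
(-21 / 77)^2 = 0.07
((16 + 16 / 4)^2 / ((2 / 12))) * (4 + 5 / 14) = 73200 / 7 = 10457.14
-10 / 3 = -3.33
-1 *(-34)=34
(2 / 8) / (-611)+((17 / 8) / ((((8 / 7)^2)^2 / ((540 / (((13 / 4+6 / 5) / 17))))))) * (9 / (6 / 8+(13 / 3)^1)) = 7726782917363 / 1698364928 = 4549.54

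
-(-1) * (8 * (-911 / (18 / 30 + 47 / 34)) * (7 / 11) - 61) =-8898847 / 3707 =-2400.55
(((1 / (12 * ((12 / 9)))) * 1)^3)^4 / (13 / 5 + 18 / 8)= 5 / 6825768185233408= 0.00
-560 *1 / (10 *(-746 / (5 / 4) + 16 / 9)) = 315 / 3347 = 0.09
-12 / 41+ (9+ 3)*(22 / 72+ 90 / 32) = 18265 / 492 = 37.12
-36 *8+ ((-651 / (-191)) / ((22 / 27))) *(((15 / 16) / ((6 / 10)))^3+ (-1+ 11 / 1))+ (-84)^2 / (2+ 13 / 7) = 1599.12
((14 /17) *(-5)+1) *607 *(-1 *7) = 225197 /17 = 13246.88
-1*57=-57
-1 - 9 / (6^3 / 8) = -4 / 3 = -1.33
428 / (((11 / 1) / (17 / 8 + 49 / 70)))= 12091 / 110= 109.92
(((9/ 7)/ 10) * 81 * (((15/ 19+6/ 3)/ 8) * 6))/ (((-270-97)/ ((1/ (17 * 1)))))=-115911/ 33191480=-0.00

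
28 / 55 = 0.51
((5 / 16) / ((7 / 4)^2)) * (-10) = -50 / 49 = -1.02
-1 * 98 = -98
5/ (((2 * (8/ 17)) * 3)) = 85/ 48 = 1.77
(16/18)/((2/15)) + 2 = 26/3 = 8.67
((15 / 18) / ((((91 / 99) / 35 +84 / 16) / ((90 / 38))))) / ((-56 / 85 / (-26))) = 41023125 / 2778902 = 14.76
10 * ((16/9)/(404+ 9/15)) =800/18207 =0.04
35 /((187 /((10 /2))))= 175 /187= 0.94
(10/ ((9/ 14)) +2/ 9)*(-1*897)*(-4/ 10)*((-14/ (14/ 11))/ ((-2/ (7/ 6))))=1634633/ 45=36325.18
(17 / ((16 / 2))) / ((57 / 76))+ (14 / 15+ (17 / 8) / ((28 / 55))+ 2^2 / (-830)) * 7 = 1535899 / 39840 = 38.55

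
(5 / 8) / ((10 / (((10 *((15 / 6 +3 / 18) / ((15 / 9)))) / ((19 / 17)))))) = 17 / 19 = 0.89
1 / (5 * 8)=1 / 40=0.02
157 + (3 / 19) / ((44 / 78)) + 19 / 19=66161 / 418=158.28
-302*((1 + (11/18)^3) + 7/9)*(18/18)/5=-121.16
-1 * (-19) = 19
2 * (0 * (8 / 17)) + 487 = 487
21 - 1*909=-888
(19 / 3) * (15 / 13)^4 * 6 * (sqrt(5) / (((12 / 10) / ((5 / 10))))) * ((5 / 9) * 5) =4453125 * sqrt(5) / 57122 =174.32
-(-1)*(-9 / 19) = -9 / 19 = -0.47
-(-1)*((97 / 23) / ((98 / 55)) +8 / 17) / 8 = 108727 / 306544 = 0.35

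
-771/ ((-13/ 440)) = 339240/ 13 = 26095.38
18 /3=6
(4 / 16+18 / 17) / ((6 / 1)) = 89 / 408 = 0.22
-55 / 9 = -6.11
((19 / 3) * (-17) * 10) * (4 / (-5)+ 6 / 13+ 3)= -111758 / 39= -2865.59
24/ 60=2/ 5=0.40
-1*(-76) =76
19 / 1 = 19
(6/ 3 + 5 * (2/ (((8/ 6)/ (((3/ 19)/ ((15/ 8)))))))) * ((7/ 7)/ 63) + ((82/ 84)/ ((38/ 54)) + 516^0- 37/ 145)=754597/ 347130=2.17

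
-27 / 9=-3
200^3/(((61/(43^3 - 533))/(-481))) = -303891952000000/61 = -4981835278688.52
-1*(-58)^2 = -3364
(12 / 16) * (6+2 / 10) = 93 / 20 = 4.65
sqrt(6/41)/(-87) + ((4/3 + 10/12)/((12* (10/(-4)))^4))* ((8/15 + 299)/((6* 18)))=58409/7873200000 - sqrt(246)/3567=-0.00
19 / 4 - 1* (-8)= 51 / 4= 12.75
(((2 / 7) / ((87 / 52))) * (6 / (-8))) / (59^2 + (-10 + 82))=-26 / 721259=-0.00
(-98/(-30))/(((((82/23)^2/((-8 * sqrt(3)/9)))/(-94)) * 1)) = 4873148 * sqrt(3)/226935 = 37.19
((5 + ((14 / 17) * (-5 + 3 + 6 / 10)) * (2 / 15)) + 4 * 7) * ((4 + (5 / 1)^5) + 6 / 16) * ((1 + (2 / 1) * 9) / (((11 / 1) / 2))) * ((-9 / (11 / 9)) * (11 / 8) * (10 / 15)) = -35856674163 / 14960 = -2396836.51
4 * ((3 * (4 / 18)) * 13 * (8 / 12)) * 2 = 416 / 9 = 46.22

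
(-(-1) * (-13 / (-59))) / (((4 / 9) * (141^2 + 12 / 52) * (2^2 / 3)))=1521 / 81327488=0.00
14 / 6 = 7 / 3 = 2.33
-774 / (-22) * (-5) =-1935 / 11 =-175.91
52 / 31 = 1.68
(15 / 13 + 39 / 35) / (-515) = -1032 / 234325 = -0.00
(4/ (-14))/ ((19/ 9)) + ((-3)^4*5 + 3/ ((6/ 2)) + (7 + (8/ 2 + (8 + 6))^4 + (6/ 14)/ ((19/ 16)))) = 14016767/ 133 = 105389.23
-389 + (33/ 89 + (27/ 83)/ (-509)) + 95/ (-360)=-105280837685/ 270718776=-388.89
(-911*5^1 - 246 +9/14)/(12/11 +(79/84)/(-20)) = -88710600/19291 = -4598.55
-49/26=-1.88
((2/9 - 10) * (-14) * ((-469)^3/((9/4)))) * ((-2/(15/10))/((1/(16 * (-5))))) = -162681888624640/243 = -669472792693.99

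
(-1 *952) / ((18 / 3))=-476 / 3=-158.67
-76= -76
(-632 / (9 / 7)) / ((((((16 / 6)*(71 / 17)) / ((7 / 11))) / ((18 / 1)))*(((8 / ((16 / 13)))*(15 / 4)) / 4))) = -4211648 / 50765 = -82.96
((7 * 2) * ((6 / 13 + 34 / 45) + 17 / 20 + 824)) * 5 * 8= 54123916 / 117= 462597.57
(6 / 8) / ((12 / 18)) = 9 / 8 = 1.12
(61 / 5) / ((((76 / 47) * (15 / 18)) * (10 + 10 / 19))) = 0.86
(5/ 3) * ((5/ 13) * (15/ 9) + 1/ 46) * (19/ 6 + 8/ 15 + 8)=1189/ 92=12.92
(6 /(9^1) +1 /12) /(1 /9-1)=-0.84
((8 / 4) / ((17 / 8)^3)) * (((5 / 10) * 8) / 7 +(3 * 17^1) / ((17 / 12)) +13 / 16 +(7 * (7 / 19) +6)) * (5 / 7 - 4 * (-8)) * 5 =7167443520 / 4574003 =1567.00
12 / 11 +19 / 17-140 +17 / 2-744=-873.29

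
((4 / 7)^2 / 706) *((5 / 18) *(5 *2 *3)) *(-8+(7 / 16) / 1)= -3025 / 103782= -0.03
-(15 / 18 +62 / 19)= -467 / 114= -4.10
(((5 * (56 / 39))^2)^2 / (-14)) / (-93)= 439040000 / 215150013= 2.04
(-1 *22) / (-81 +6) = 22 / 75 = 0.29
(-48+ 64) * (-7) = -112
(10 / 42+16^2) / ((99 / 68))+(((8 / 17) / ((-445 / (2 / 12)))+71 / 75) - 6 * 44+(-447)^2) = 15705769530754 / 78638175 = 199721.95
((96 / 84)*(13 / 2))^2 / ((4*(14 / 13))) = 12.81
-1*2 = -2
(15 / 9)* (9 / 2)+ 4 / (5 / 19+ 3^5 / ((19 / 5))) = 4613 / 610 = 7.56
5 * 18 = 90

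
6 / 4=3 / 2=1.50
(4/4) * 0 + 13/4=13/4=3.25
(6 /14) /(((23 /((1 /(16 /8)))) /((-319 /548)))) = -0.01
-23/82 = -0.28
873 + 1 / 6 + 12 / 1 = 5311 / 6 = 885.17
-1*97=-97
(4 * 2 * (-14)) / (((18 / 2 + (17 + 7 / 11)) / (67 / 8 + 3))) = -14014 / 293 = -47.83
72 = 72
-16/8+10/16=-11/8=-1.38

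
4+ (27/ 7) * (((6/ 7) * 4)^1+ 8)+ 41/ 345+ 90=2336279/ 16905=138.20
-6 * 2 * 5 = -60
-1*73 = -73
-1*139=-139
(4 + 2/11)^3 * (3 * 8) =2336064/1331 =1755.12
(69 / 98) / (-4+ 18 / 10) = -345 / 1078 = -0.32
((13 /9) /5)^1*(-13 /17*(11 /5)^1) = -1859 /3825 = -0.49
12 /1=12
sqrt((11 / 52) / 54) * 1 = sqrt(858) / 468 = 0.06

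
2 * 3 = 6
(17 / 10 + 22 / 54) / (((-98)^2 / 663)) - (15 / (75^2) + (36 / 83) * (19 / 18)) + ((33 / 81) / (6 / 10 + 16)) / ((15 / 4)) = -4979316553 / 16141923000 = -0.31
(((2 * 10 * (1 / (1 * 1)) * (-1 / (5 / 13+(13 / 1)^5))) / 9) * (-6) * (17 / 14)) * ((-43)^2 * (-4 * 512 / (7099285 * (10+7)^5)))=-98455552 / 6010217036312900859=-0.00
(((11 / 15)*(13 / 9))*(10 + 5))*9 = 143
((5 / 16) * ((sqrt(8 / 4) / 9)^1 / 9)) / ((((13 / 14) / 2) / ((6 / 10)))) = 7 * sqrt(2) / 1404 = 0.01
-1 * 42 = -42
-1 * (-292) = 292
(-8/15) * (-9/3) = 8/5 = 1.60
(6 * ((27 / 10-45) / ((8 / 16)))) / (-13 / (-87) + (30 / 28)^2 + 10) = -43277976 / 963215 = -44.93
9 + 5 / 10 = 19 / 2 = 9.50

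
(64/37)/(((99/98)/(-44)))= -25088/333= -75.34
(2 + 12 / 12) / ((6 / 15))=15 / 2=7.50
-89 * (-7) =623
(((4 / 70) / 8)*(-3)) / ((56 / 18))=-0.01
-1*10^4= -10000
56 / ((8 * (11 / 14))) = 98 / 11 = 8.91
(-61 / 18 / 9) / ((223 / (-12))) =122 / 6021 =0.02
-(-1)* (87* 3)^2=68121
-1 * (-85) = 85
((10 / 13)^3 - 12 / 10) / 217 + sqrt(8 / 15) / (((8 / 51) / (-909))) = -15453*sqrt(30) / 20 - 8182 / 2383745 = -4231.98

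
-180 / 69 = -60 / 23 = -2.61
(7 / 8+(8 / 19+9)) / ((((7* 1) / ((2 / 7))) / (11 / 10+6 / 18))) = 13459 / 22344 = 0.60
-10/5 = -2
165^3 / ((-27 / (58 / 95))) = -1929950 / 19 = -101576.32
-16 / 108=-4 / 27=-0.15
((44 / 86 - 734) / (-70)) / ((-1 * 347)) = -3154 / 104447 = -0.03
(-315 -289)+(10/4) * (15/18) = -7223/12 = -601.92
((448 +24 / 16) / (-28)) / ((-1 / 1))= 899 / 56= 16.05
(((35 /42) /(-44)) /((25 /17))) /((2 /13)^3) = -37349 /10560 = -3.54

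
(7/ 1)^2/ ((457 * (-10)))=-49/ 4570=-0.01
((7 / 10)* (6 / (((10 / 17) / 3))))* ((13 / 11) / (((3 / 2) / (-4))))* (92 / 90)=-284648 / 4125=-69.01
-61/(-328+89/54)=3294/17623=0.19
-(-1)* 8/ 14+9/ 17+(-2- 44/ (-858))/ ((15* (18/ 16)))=617363/ 626535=0.99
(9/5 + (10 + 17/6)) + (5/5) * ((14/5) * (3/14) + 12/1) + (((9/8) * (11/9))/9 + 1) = 10219/360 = 28.39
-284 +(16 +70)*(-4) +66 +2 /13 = -7304 /13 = -561.85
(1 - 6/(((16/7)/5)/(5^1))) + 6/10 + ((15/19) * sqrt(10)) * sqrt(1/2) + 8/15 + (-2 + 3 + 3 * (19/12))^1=-55.98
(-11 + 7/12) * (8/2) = -125/3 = -41.67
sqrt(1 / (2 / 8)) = 2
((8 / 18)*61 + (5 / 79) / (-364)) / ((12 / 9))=7016419 / 345072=20.33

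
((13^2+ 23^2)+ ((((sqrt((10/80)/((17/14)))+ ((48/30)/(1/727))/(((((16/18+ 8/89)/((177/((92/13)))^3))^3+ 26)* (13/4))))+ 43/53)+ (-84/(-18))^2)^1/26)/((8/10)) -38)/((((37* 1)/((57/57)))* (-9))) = -396583562833149608599058097900435513278585596363/199565939247456861395442018478445043240287331048 -5* sqrt(119)/1177488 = -1.99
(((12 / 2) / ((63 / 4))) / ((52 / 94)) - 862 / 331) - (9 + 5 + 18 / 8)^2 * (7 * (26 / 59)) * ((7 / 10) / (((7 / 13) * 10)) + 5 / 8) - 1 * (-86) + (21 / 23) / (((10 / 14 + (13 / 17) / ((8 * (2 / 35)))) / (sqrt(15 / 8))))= -181153078007 / 341210688 + 3332 * sqrt(30) / 34845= -530.39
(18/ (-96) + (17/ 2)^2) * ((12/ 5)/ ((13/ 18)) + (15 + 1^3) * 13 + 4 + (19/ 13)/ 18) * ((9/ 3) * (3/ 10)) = 290582519/ 20800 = 13970.31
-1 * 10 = -10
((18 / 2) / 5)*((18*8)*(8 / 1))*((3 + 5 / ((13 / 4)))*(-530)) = -64841472 / 13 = -4987805.54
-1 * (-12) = 12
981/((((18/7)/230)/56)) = 4913720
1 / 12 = 0.08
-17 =-17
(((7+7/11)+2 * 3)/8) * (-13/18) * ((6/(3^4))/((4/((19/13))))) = -475/14256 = -0.03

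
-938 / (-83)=938 / 83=11.30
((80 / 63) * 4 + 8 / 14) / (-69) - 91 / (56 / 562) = -15881015 / 17388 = -913.33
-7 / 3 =-2.33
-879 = -879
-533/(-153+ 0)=533/153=3.48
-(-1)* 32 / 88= 4 / 11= 0.36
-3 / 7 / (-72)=1 / 168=0.01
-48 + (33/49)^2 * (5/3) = -113433/2401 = -47.24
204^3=8489664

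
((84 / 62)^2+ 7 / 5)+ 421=2038452 / 4805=424.24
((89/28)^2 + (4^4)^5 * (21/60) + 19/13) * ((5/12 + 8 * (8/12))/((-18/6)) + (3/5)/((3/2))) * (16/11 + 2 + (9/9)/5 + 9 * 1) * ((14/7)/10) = -568715792414460349/385000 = -1477183876401.20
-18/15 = -6/5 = -1.20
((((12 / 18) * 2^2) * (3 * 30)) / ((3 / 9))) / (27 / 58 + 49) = 41760 / 2869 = 14.56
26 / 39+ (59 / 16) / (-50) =1423 / 2400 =0.59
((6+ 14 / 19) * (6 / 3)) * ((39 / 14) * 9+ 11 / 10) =234496 / 665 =352.63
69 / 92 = 3 / 4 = 0.75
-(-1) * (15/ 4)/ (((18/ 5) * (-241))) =-25/ 5784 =-0.00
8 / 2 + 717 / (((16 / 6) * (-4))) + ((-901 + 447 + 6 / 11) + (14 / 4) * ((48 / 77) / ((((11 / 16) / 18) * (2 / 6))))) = -1337007 / 3872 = -345.30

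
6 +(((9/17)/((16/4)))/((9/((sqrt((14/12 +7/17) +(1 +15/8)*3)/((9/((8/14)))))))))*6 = 6.02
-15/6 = -5/2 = -2.50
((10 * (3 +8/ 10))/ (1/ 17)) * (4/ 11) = 2584/ 11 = 234.91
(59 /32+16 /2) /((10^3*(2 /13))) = 819 /12800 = 0.06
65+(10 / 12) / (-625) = 48749 / 750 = 65.00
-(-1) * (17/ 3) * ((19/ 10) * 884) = 142766/ 15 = 9517.73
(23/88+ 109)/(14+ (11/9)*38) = 1.81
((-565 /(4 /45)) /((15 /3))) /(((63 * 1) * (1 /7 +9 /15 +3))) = -2825 /524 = -5.39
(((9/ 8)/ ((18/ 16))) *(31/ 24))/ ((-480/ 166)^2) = 213559/ 1382400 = 0.15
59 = 59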